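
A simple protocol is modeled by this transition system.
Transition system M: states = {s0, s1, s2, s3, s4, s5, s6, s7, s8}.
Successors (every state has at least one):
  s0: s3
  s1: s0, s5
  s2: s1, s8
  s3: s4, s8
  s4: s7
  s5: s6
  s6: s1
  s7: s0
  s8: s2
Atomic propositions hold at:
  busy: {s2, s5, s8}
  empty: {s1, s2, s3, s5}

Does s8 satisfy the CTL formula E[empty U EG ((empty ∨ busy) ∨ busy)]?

Yes

Sat(empty ∨ busy) = {s1, s2, s3, s5, s8}
Sat((empty ∨ busy) ∨ busy) = {s1, s2, s3, s5, s8}
EG ((empty ∨ busy) ∨ busy): greatest fixpoint, start Z0 = {s1, s2, s3, s5, s8}, keep only states in Sat with some successor in Z. Z1 = {s1, s2, s3, s8}; Z2 = {s2, s3, s8}; fixed.
Sat(EG ((empty ∨ busy) ∨ busy)) = {s2, s3, s8}
E[empty U EG ((empty ∨ busy) ∨ busy)]: least fixpoint, start Z0 = Sat(EG ((empty ∨ busy) ∨ busy)) = {s2, s3, s8}, add states in Sat(empty) with some successor in Z. Already a fixed point.
Sat(E[empty U EG ((empty ∨ busy) ∨ busy)]) = {s2, s3, s8}
s8 ∈ Sat(E[empty U EG ((empty ∨ busy) ∨ busy)]) = {s2, s3, s8}, so the formula holds at s8.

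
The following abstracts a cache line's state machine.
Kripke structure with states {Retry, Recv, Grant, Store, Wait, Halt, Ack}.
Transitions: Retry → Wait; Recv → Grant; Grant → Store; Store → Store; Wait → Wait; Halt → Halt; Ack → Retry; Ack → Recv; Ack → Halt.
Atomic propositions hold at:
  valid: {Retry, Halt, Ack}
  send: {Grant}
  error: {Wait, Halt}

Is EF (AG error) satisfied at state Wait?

AG error: greatest fixpoint, start Z0 = {Wait, Halt}, keep only states in Sat with every successor in Z. Already a fixed point.
Sat(AG error) = {Wait, Halt}
EF (AG error): least fixpoint, start Z0 = {Wait, Halt}, add states with some successor in Z. Z1 = {Retry, Wait, Halt, Ack}; fixed.
Sat(EF (AG error)) = {Retry, Wait, Halt, Ack}
Wait ∈ Sat(EF (AG error)) = {Retry, Wait, Halt, Ack}, so the formula holds at Wait.

Yes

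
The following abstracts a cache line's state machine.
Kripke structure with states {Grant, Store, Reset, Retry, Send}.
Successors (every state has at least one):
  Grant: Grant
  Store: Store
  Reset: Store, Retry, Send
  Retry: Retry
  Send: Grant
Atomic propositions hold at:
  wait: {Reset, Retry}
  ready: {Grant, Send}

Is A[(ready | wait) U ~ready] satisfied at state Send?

No

Sat(ready | wait) = {Grant, Reset, Retry, Send}
Sat(~ready) = {Store, Reset, Retry}
A[(ready | wait) U ~ready]: least fixpoint, start Z0 = Sat(~ready) = {Store, Reset, Retry}, add states in Sat(ready | wait) with every successor in Z. Already a fixed point.
Sat(A[(ready | wait) U ~ready]) = {Store, Reset, Retry}
Send ∉ Sat(A[(ready | wait) U ~ready]) = {Store, Reset, Retry}, so the formula does not hold at Send.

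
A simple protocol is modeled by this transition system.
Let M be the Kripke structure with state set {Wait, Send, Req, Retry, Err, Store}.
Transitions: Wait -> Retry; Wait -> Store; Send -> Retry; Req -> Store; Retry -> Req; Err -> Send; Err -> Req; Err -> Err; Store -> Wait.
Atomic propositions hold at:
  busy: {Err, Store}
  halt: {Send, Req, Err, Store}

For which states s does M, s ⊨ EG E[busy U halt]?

{Err}

E[busy U halt]: least fixpoint, start Z0 = Sat(halt) = {Send, Req, Err, Store}, add states in Sat(busy) with some successor in Z. Already a fixed point.
Sat(E[busy U halt]) = {Send, Req, Err, Store}
EG E[busy U halt]: greatest fixpoint, start Z0 = {Send, Req, Err, Store}, keep only states in Sat with some successor in Z. Z1 = {Req, Err}; Z2 = {Err}; fixed.
Sat(EG E[busy U halt]) = {Err}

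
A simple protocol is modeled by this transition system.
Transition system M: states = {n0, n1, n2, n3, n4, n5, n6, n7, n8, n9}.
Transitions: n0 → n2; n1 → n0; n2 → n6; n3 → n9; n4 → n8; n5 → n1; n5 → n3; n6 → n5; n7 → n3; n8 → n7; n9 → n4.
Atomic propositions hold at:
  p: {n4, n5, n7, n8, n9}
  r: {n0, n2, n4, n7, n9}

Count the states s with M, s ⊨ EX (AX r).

5

Sat(AX r) = {s : every successor in {n0, n2, n4, n7, n9}} = {n0, n1, n3, n8, n9}
Sat(EX (AX r)) = {s : some successor in {n0, n1, n3, n8, n9}} = {n1, n3, n4, n5, n7}
|Sat(EX (AX r))| = |{n1, n3, n4, n5, n7}| = 5.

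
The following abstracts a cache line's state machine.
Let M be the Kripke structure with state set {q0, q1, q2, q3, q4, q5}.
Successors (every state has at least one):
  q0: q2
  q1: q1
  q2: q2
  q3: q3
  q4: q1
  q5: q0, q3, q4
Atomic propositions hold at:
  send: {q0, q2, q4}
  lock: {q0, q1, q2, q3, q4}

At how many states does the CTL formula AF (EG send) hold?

EG send: greatest fixpoint, start Z0 = {q0, q2, q4}, keep only states in Sat with some successor in Z. Z1 = {q0, q2}; fixed.
Sat(EG send) = {q0, q2}
AF (EG send): least fixpoint, start Z0 = {q0, q2}, add states with every successor in Z. Already a fixed point.
Sat(AF (EG send)) = {q0, q2}
|Sat(AF (EG send))| = |{q0, q2}| = 2.

2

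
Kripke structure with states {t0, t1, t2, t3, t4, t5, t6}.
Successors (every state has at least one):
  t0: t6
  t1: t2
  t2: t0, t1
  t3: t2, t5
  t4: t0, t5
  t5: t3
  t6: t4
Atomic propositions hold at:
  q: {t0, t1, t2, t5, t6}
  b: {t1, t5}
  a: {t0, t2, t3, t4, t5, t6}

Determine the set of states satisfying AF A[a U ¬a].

Sat(¬a) = {t1}
A[a U ¬a]: least fixpoint, start Z0 = Sat(¬a) = {t1}, add states in Sat(a) with every successor in Z. Already a fixed point.
Sat(A[a U ¬a]) = {t1}
AF A[a U ¬a]: least fixpoint, start Z0 = {t1}, add states with every successor in Z. Already a fixed point.
Sat(AF A[a U ¬a]) = {t1}

{t1}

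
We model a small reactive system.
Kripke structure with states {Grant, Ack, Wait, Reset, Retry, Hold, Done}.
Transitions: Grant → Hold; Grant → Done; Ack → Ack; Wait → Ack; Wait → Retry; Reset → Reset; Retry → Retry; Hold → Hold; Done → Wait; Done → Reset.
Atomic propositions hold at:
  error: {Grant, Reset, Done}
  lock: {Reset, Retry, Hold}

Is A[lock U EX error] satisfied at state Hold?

No

Sat(EX error) = {s : some successor in {Grant, Reset, Done}} = {Grant, Reset, Done}
A[lock U EX error]: least fixpoint, start Z0 = Sat(EX error) = {Grant, Reset, Done}, add states in Sat(lock) with every successor in Z. Already a fixed point.
Sat(A[lock U EX error]) = {Grant, Reset, Done}
Hold ∉ Sat(A[lock U EX error]) = {Grant, Reset, Done}, so the formula does not hold at Hold.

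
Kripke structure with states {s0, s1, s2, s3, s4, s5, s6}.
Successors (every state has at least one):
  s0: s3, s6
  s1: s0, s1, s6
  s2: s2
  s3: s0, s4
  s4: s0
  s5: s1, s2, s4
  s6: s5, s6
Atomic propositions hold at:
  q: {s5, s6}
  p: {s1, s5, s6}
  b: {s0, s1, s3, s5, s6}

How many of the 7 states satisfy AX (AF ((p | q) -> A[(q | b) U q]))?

Sat(p | q) = {s1, s5, s6}
Sat(q | b) = {s0, s1, s3, s5, s6}
A[(q | b) U q]: least fixpoint, start Z0 = Sat(q) = {s5, s6}, add states in Sat(q | b) with every successor in Z. Already a fixed point.
Sat(A[(q | b) U q]) = {s5, s6}
Sat((p | q) -> A[(q | b) U q]) = {s0, s2, s3, s4, s5, s6}
AF ((p | q) -> A[(q | b) U q]): least fixpoint, start Z0 = {s0, s2, s3, s4, s5, s6}, add states with every successor in Z. Already a fixed point.
Sat(AF ((p | q) -> A[(q | b) U q])) = {s0, s2, s3, s4, s5, s6}
Sat(AX (AF ((p | q) -> A[(q | b) U q]))) = {s : every successor in {s0, s2, s3, s4, s5, s6}} = {s0, s2, s3, s4, s6}
|Sat(AX (AF ((p | q) -> A[(q | b) U q])))| = |{s0, s2, s3, s4, s6}| = 5.

5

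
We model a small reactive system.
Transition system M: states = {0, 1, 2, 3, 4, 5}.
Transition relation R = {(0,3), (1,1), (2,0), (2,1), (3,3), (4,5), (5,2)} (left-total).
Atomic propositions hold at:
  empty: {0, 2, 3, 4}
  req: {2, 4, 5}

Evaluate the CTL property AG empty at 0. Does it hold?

Yes

AG empty: greatest fixpoint, start Z0 = {0, 2, 3, 4}, keep only states in Sat with every successor in Z. Z1 = {0, 3}; fixed.
Sat(AG empty) = {0, 3}
0 ∈ Sat(AG empty) = {0, 3}, so the formula holds at 0.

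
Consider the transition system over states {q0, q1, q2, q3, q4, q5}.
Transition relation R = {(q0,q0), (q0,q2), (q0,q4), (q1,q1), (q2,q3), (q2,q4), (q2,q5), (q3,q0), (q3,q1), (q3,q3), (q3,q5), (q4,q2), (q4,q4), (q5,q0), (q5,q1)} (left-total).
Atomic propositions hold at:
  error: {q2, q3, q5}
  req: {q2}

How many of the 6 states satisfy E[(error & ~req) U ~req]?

Sat(~req) = {q0, q1, q3, q4, q5}
Sat(error & ~req) = {q3, q5}
E[(error & ~req) U ~req]: least fixpoint, start Z0 = Sat(~req) = {q0, q1, q3, q4, q5}, add states in Sat(error & ~req) with some successor in Z. Already a fixed point.
Sat(E[(error & ~req) U ~req]) = {q0, q1, q3, q4, q5}
|Sat(E[(error & ~req) U ~req])| = |{q0, q1, q3, q4, q5}| = 5.

5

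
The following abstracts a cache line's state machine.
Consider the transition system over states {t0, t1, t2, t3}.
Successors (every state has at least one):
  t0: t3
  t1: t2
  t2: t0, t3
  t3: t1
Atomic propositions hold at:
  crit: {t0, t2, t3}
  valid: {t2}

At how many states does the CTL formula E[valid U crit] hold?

3

E[valid U crit]: least fixpoint, start Z0 = Sat(crit) = {t0, t2, t3}, add states in Sat(valid) with some successor in Z. Already a fixed point.
Sat(E[valid U crit]) = {t0, t2, t3}
|Sat(E[valid U crit])| = |{t0, t2, t3}| = 3.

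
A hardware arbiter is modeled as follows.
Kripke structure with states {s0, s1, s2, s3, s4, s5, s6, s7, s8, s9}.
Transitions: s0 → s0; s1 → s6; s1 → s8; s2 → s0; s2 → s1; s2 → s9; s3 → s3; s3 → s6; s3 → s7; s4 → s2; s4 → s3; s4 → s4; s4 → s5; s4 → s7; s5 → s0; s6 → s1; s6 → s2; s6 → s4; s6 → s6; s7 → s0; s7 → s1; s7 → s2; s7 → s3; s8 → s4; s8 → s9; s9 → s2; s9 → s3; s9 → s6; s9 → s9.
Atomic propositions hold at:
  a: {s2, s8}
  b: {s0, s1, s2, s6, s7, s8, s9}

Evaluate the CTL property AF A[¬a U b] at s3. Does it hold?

No

Sat(¬a) = {s0, s1, s3, s4, s5, s6, s7, s9}
A[¬a U b]: least fixpoint, start Z0 = Sat(b) = {s0, s1, s2, s6, s7, s8, s9}, add states in Sat(¬a) with every successor in Z. Z1 = {s0, s1, s2, s5, s6, s7, s8, s9}; fixed.
Sat(A[¬a U b]) = {s0, s1, s2, s5, s6, s7, s8, s9}
AF A[¬a U b]: least fixpoint, start Z0 = {s0, s1, s2, s5, s6, s7, s8, s9}, add states with every successor in Z. Already a fixed point.
Sat(AF A[¬a U b]) = {s0, s1, s2, s5, s6, s7, s8, s9}
s3 ∉ Sat(AF A[¬a U b]) = {s0, s1, s2, s5, s6, s7, s8, s9}, so the formula does not hold at s3.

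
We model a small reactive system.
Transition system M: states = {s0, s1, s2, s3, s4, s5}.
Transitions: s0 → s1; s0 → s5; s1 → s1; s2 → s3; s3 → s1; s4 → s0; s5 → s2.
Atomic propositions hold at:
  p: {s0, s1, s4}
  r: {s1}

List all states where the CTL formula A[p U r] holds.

A[p U r]: least fixpoint, start Z0 = Sat(r) = {s1}, add states in Sat(p) with every successor in Z. Already a fixed point.
Sat(A[p U r]) = {s1}

{s1}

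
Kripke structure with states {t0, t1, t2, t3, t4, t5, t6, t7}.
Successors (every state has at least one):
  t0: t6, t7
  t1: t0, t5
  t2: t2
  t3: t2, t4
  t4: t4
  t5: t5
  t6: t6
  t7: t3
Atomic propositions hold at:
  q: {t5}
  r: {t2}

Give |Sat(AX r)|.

1

Sat(AX r) = {s : every successor in {t2}} = {t2}
|Sat(AX r)| = |{t2}| = 1.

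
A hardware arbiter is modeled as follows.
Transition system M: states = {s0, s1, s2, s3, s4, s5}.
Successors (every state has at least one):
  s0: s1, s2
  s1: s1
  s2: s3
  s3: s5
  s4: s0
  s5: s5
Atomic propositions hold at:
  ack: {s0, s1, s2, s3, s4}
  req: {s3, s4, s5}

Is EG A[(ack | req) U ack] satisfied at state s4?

Yes

Sat(ack | req) = {s0, s1, s2, s3, s4, s5}
A[(ack | req) U ack]: least fixpoint, start Z0 = Sat(ack) = {s0, s1, s2, s3, s4}, add states in Sat(ack | req) with every successor in Z. Already a fixed point.
Sat(A[(ack | req) U ack]) = {s0, s1, s2, s3, s4}
EG A[(ack | req) U ack]: greatest fixpoint, start Z0 = {s0, s1, s2, s3, s4}, keep only states in Sat with some successor in Z. Z1 = {s0, s1, s2, s4}; Z2 = {s0, s1, s4}; fixed.
Sat(EG A[(ack | req) U ack]) = {s0, s1, s4}
s4 ∈ Sat(EG A[(ack | req) U ack]) = {s0, s1, s4}, so the formula holds at s4.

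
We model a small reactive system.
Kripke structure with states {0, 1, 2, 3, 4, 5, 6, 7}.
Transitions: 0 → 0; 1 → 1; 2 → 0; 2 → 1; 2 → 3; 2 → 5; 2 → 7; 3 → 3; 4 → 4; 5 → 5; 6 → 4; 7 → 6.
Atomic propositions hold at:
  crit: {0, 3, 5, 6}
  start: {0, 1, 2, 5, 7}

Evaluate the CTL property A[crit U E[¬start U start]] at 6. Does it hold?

Sat(¬start) = {3, 4, 6}
E[¬start U start]: least fixpoint, start Z0 = Sat(start) = {0, 1, 2, 5, 7}, add states in Sat(¬start) with some successor in Z. Already a fixed point.
Sat(E[¬start U start]) = {0, 1, 2, 5, 7}
A[crit U E[¬start U start]]: least fixpoint, start Z0 = Sat(E[¬start U start]) = {0, 1, 2, 5, 7}, add states in Sat(crit) with every successor in Z. Already a fixed point.
Sat(A[crit U E[¬start U start]]) = {0, 1, 2, 5, 7}
6 ∉ Sat(A[crit U E[¬start U start]]) = {0, 1, 2, 5, 7}, so the formula does not hold at 6.

No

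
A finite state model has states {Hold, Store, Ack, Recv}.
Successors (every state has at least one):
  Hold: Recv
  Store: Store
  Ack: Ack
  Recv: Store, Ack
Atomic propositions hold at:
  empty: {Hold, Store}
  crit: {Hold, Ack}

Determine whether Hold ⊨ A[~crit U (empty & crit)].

Yes

Sat(~crit) = {Store, Recv}
Sat(empty & crit) = {Hold}
A[~crit U (empty & crit)]: least fixpoint, start Z0 = Sat((empty & crit)) = {Hold}, add states in Sat(~crit) with every successor in Z. Already a fixed point.
Sat(A[~crit U (empty & crit)]) = {Hold}
Hold ∈ Sat(A[~crit U (empty & crit)]) = {Hold}, so the formula holds at Hold.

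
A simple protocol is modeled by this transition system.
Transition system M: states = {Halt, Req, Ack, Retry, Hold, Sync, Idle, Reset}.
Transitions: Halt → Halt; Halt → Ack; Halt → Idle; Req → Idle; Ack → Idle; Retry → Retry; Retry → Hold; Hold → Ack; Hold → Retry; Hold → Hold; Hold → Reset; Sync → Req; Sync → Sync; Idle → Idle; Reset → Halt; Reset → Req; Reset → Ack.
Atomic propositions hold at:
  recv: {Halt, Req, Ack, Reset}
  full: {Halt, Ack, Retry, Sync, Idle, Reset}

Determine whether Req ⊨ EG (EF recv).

No

EF recv: least fixpoint, start Z0 = {Halt, Req, Ack, Reset}, add states with some successor in Z. Z1 = {Halt, Req, Ack, Hold, Sync, Reset}; Z2 = {Halt, Req, Ack, Retry, Hold, Sync, Reset}; fixed.
Sat(EF recv) = {Halt, Req, Ack, Retry, Hold, Sync, Reset}
EG (EF recv): greatest fixpoint, start Z0 = {Halt, Req, Ack, Retry, Hold, Sync, Reset}, keep only states in Sat with some successor in Z. Z1 = {Halt, Retry, Hold, Sync, Reset}; fixed.
Sat(EG (EF recv)) = {Halt, Retry, Hold, Sync, Reset}
Req ∉ Sat(EG (EF recv)) = {Halt, Retry, Hold, Sync, Reset}, so the formula does not hold at Req.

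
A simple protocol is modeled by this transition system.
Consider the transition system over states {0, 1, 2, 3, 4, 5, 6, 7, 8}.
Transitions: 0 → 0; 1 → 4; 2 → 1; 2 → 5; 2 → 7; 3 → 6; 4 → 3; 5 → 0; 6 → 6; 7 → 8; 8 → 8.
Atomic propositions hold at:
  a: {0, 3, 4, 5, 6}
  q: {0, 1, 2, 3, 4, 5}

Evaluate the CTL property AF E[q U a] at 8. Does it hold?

E[q U a]: least fixpoint, start Z0 = Sat(a) = {0, 3, 4, 5, 6}, add states in Sat(q) with some successor in Z. Z1 = {0, 1, 2, 3, 4, 5, 6}; fixed.
Sat(E[q U a]) = {0, 1, 2, 3, 4, 5, 6}
AF E[q U a]: least fixpoint, start Z0 = {0, 1, 2, 3, 4, 5, 6}, add states with every successor in Z. Already a fixed point.
Sat(AF E[q U a]) = {0, 1, 2, 3, 4, 5, 6}
8 ∉ Sat(AF E[q U a]) = {0, 1, 2, 3, 4, 5, 6}, so the formula does not hold at 8.

No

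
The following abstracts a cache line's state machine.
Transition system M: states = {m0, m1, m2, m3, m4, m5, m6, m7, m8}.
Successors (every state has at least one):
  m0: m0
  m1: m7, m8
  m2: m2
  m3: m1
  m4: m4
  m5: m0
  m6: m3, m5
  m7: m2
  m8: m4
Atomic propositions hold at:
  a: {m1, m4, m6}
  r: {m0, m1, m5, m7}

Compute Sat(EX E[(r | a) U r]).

{m0, m1, m3, m5, m6}

Sat(r | a) = {m0, m1, m4, m5, m6, m7}
E[(r | a) U r]: least fixpoint, start Z0 = Sat(r) = {m0, m1, m5, m7}, add states in Sat(r | a) with some successor in Z. Z1 = {m0, m1, m5, m6, m7}; fixed.
Sat(E[(r | a) U r]) = {m0, m1, m5, m6, m7}
Sat(EX E[(r | a) U r]) = {s : some successor in {m0, m1, m5, m6, m7}} = {m0, m1, m3, m5, m6}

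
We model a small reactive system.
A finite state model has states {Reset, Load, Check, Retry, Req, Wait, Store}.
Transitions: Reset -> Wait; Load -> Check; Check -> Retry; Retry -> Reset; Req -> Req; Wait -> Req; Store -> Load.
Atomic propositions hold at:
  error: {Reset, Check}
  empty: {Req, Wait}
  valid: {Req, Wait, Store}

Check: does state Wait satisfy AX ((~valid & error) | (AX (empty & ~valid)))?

Sat(~valid) = {Reset, Load, Check, Retry}
Sat(~valid & error) = {Reset, Check}
Sat(empty & ~valid) = ∅
Sat(AX (empty & ~valid)) = {s : every successor in ∅} = ∅
Sat((~valid & error) | (AX (empty & ~valid))) = {Reset, Check}
Sat(AX ((~valid & error) | (AX (empty & ~valid)))) = {s : every successor in {Reset, Check}} = {Load, Retry}
Wait ∉ Sat(AX ((~valid & error) | (AX (empty & ~valid)))) = {Load, Retry}, so the formula does not hold at Wait.

No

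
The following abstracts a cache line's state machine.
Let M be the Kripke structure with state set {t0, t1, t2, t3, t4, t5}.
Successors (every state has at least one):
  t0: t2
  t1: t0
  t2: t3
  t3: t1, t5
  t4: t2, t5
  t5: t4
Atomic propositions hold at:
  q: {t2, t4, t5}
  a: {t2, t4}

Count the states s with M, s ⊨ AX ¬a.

Sat(¬a) = {t0, t1, t3, t5}
Sat(AX ¬a) = {s : every successor in {t0, t1, t3, t5}} = {t1, t2, t3}
|Sat(AX ¬a)| = |{t1, t2, t3}| = 3.

3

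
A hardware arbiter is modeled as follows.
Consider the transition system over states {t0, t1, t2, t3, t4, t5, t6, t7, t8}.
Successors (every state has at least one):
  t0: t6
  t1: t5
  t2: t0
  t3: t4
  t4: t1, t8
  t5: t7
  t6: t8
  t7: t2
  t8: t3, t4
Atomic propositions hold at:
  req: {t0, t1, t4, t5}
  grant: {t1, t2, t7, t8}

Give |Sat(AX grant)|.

4

Sat(AX grant) = {s : every successor in {t1, t2, t7, t8}} = {t4, t5, t6, t7}
|Sat(AX grant)| = |{t4, t5, t6, t7}| = 4.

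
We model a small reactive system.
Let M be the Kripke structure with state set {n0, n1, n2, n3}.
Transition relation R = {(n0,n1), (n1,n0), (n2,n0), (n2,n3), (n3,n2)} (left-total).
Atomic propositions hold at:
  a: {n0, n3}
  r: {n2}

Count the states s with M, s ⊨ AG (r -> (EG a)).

2

EG a: greatest fixpoint, start Z0 = {n0, n3}, keep only states in Sat with some successor in Z. Z1 = ∅; fixed.
Sat(EG a) = ∅
Sat(r -> (EG a)) = {n0, n1, n3}
AG (r -> (EG a)): greatest fixpoint, start Z0 = {n0, n1, n3}, keep only states in Sat with every successor in Z. Z1 = {n0, n1}; fixed.
Sat(AG (r -> (EG a))) = {n0, n1}
|Sat(AG (r -> (EG a)))| = |{n0, n1}| = 2.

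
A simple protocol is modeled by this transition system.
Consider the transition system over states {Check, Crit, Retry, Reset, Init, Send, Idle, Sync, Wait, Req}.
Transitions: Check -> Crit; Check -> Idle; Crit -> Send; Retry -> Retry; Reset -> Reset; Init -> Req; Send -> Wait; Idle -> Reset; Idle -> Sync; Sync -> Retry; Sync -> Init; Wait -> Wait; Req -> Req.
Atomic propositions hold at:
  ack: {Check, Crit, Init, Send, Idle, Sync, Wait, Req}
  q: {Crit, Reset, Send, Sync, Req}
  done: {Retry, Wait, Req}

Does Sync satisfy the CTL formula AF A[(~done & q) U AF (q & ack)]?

Yes

Sat(~done) = {Check, Crit, Reset, Init, Send, Idle, Sync}
Sat(~done & q) = {Crit, Reset, Send, Sync}
Sat(q & ack) = {Crit, Send, Sync, Req}
AF (q & ack): least fixpoint, start Z0 = {Crit, Send, Sync, Req}, add states with every successor in Z. Z1 = {Crit, Init, Send, Sync, Req}; fixed.
Sat(AF (q & ack)) = {Crit, Init, Send, Sync, Req}
A[(~done & q) U AF (q & ack)]: least fixpoint, start Z0 = Sat(AF (q & ack)) = {Crit, Init, Send, Sync, Req}, add states in Sat(~done & q) with every successor in Z. Already a fixed point.
Sat(A[(~done & q) U AF (q & ack)]) = {Crit, Init, Send, Sync, Req}
AF A[(~done & q) U AF (q & ack)]: least fixpoint, start Z0 = {Crit, Init, Send, Sync, Req}, add states with every successor in Z. Already a fixed point.
Sat(AF A[(~done & q) U AF (q & ack)]) = {Crit, Init, Send, Sync, Req}
Sync ∈ Sat(AF A[(~done & q) U AF (q & ack)]) = {Crit, Init, Send, Sync, Req}, so the formula holds at Sync.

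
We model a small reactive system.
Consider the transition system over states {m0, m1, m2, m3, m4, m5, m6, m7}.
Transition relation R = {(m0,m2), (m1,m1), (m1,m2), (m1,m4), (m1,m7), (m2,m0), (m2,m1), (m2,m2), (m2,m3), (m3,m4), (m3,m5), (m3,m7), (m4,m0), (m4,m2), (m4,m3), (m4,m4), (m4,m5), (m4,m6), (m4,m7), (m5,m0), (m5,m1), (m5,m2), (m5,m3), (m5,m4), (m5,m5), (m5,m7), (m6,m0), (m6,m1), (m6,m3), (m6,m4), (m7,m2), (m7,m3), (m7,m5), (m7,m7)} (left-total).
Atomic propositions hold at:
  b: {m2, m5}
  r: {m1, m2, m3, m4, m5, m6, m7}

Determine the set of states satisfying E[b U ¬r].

Sat(¬r) = {m0}
E[b U ¬r]: least fixpoint, start Z0 = Sat(¬r) = {m0}, add states in Sat(b) with some successor in Z. Z1 = {m0, m2, m5}; fixed.
Sat(E[b U ¬r]) = {m0, m2, m5}

{m0, m2, m5}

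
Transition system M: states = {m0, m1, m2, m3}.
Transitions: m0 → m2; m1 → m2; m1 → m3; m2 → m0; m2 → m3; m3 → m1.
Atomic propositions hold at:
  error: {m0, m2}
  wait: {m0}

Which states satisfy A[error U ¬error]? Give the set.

{m1, m3}

Sat(¬error) = {m1, m3}
A[error U ¬error]: least fixpoint, start Z0 = Sat(¬error) = {m1, m3}, add states in Sat(error) with every successor in Z. Already a fixed point.
Sat(A[error U ¬error]) = {m1, m3}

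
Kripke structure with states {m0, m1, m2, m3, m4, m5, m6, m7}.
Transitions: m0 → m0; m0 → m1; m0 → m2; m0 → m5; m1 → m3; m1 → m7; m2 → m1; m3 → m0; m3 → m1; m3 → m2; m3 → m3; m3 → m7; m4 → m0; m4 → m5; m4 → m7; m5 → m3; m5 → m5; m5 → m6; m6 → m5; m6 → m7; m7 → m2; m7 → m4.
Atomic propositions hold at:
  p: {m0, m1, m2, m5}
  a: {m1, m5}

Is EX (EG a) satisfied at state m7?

No

EG a: greatest fixpoint, start Z0 = {m1, m5}, keep only states in Sat with some successor in Z. Z1 = {m5}; fixed.
Sat(EG a) = {m5}
Sat(EX (EG a)) = {s : some successor in {m5}} = {m0, m4, m5, m6}
m7 ∉ Sat(EX (EG a)) = {m0, m4, m5, m6}, so the formula does not hold at m7.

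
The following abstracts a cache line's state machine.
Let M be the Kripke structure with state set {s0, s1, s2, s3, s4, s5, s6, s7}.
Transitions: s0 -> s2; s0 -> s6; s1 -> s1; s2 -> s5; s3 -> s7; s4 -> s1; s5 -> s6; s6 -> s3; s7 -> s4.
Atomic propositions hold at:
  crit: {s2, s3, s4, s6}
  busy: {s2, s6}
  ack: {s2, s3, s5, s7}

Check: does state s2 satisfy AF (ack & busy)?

Sat(ack & busy) = {s2}
AF (ack & busy): least fixpoint, start Z0 = {s2}, add states with every successor in Z. Already a fixed point.
Sat(AF (ack & busy)) = {s2}
s2 ∈ Sat(AF (ack & busy)) = {s2}, so the formula holds at s2.

Yes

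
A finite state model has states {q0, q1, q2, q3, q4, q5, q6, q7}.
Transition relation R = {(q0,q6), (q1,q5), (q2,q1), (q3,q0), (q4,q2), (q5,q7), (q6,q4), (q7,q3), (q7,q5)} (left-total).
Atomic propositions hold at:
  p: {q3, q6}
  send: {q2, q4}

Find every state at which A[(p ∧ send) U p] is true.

{q3, q6}

Sat(p ∧ send) = ∅
A[(p ∧ send) U p]: least fixpoint, start Z0 = Sat(p) = {q3, q6}, add states in Sat(p ∧ send) with every successor in Z. Already a fixed point.
Sat(A[(p ∧ send) U p]) = {q3, q6}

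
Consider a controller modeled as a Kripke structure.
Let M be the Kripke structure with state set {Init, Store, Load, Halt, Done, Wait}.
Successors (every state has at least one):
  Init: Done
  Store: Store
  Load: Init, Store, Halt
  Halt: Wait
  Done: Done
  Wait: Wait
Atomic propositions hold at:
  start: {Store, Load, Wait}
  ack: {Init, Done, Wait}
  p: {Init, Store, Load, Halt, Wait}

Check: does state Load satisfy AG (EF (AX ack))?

No

Sat(AX ack) = {s : every successor in {Init, Done, Wait}} = {Init, Halt, Done, Wait}
EF (AX ack): least fixpoint, start Z0 = {Init, Halt, Done, Wait}, add states with some successor in Z. Z1 = {Init, Load, Halt, Done, Wait}; fixed.
Sat(EF (AX ack)) = {Init, Load, Halt, Done, Wait}
AG (EF (AX ack)): greatest fixpoint, start Z0 = {Init, Load, Halt, Done, Wait}, keep only states in Sat with every successor in Z. Z1 = {Init, Halt, Done, Wait}; fixed.
Sat(AG (EF (AX ack))) = {Init, Halt, Done, Wait}
Load ∉ Sat(AG (EF (AX ack))) = {Init, Halt, Done, Wait}, so the formula does not hold at Load.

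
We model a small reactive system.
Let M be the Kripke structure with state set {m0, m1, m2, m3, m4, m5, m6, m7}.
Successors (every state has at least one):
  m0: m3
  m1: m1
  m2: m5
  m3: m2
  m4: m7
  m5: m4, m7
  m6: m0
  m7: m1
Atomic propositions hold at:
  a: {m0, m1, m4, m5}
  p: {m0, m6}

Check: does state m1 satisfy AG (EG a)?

Yes

EG a: greatest fixpoint, start Z0 = {m0, m1, m4, m5}, keep only states in Sat with some successor in Z. Z1 = {m1, m5}; Z2 = {m1}; fixed.
Sat(EG a) = {m1}
AG (EG a): greatest fixpoint, start Z0 = {m1}, keep only states in Sat with every successor in Z. Already a fixed point.
Sat(AG (EG a)) = {m1}
m1 ∈ Sat(AG (EG a)) = {m1}, so the formula holds at m1.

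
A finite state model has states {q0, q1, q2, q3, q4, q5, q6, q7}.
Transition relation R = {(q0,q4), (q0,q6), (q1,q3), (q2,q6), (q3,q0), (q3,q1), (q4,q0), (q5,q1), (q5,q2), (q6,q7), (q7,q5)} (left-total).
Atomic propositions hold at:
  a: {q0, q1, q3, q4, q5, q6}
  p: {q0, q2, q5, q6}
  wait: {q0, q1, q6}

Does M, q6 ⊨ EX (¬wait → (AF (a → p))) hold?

Yes

Sat(¬wait) = {q2, q3, q4, q5, q7}
Sat(a → p) = {q0, q2, q5, q6, q7}
AF (a → p): least fixpoint, start Z0 = {q0, q2, q5, q6, q7}, add states with every successor in Z. Z1 = {q0, q2, q4, q5, q6, q7}; fixed.
Sat(AF (a → p)) = {q0, q2, q4, q5, q6, q7}
Sat(¬wait → (AF (a → p))) = {q0, q1, q2, q4, q5, q6, q7}
Sat(EX (¬wait → (AF (a → p)))) = {s : some successor in {q0, q1, q2, q4, q5, q6, q7}} = {q0, q2, q3, q4, q5, q6, q7}
q6 ∈ Sat(EX (¬wait → (AF (a → p)))) = {q0, q2, q3, q4, q5, q6, q7}, so the formula holds at q6.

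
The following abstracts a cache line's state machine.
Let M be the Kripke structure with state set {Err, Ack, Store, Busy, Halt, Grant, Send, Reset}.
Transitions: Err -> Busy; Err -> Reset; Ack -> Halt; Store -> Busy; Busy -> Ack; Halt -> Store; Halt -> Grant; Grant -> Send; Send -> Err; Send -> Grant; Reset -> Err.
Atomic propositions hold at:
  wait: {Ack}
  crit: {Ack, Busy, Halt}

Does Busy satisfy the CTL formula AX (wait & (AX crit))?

Yes

Sat(AX crit) = {s : every successor in {Ack, Busy, Halt}} = {Ack, Store, Busy}
Sat(wait & (AX crit)) = {Ack}
Sat(AX (wait & (AX crit))) = {s : every successor in {Ack}} = {Busy}
Busy ∈ Sat(AX (wait & (AX crit))) = {Busy}, so the formula holds at Busy.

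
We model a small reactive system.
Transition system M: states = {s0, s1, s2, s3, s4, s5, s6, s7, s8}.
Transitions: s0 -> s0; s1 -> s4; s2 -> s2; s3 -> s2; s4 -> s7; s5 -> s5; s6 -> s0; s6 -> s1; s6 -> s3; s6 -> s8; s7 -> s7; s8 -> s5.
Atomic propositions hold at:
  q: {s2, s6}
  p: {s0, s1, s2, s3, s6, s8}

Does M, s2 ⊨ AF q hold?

Yes

AF q: least fixpoint, start Z0 = {s2, s6}, add states with every successor in Z. Z1 = {s2, s3, s6}; fixed.
Sat(AF q) = {s2, s3, s6}
s2 ∈ Sat(AF q) = {s2, s3, s6}, so the formula holds at s2.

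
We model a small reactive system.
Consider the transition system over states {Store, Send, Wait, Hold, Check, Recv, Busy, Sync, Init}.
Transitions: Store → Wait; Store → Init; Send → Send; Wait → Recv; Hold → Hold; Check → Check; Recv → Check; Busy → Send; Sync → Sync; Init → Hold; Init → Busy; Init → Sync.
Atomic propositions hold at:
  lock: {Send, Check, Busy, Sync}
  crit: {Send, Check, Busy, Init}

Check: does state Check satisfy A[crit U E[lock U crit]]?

E[lock U crit]: least fixpoint, start Z0 = Sat(crit) = {Send, Check, Busy, Init}, add states in Sat(lock) with some successor in Z. Already a fixed point.
Sat(E[lock U crit]) = {Send, Check, Busy, Init}
A[crit U E[lock U crit]]: least fixpoint, start Z0 = Sat(E[lock U crit]) = {Send, Check, Busy, Init}, add states in Sat(crit) with every successor in Z. Already a fixed point.
Sat(A[crit U E[lock U crit]]) = {Send, Check, Busy, Init}
Check ∈ Sat(A[crit U E[lock U crit]]) = {Send, Check, Busy, Init}, so the formula holds at Check.

Yes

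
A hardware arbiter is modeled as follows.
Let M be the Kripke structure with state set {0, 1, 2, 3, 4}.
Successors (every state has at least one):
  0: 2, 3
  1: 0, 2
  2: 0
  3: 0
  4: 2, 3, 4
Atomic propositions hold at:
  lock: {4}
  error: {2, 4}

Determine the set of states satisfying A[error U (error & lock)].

Sat(error & lock) = {4}
A[error U (error & lock)]: least fixpoint, start Z0 = Sat((error & lock)) = {4}, add states in Sat(error) with every successor in Z. Already a fixed point.
Sat(A[error U (error & lock)]) = {4}

{4}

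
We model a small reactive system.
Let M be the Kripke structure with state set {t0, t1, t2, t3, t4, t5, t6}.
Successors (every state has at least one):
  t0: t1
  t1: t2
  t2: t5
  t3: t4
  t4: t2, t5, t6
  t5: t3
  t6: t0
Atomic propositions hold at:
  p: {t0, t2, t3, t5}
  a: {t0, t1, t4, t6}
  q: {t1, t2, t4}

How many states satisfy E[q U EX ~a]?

Sat(~a) = {t2, t3, t5}
Sat(EX ~a) = {s : some successor in {t2, t3, t5}} = {t1, t2, t4, t5}
E[q U EX ~a]: least fixpoint, start Z0 = Sat(EX ~a) = {t1, t2, t4, t5}, add states in Sat(q) with some successor in Z. Already a fixed point.
Sat(E[q U EX ~a]) = {t1, t2, t4, t5}
|Sat(E[q U EX ~a])| = |{t1, t2, t4, t5}| = 4.

4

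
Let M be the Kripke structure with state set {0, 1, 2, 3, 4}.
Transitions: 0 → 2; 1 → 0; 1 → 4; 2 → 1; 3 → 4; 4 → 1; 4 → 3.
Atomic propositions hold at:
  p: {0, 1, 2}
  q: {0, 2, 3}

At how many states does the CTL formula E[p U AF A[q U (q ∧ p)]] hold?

3

Sat(q ∧ p) = {0, 2}
A[q U (q ∧ p)]: least fixpoint, start Z0 = Sat((q ∧ p)) = {0, 2}, add states in Sat(q) with every successor in Z. Already a fixed point.
Sat(A[q U (q ∧ p)]) = {0, 2}
AF A[q U (q ∧ p)]: least fixpoint, start Z0 = {0, 2}, add states with every successor in Z. Already a fixed point.
Sat(AF A[q U (q ∧ p)]) = {0, 2}
E[p U AF A[q U (q ∧ p)]]: least fixpoint, start Z0 = Sat(AF A[q U (q ∧ p)]) = {0, 2}, add states in Sat(p) with some successor in Z. Z1 = {0, 1, 2}; fixed.
Sat(E[p U AF A[q U (q ∧ p)]]) = {0, 1, 2}
|Sat(E[p U AF A[q U (q ∧ p)]])| = |{0, 1, 2}| = 3.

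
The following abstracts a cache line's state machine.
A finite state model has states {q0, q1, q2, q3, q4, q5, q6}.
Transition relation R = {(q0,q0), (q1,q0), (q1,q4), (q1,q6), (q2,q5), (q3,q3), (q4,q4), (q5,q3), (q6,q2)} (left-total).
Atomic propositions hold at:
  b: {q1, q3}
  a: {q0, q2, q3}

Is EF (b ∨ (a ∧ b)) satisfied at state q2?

Sat(a ∧ b) = {q3}
Sat(b ∨ (a ∧ b)) = {q1, q3}
EF (b ∨ (a ∧ b)): least fixpoint, start Z0 = {q1, q3}, add states with some successor in Z. Z1 = {q1, q3, q5}; Z2 = {q1, q2, q3, q5}; Z3 = {q1, q2, q3, q5, q6}; fixed.
Sat(EF (b ∨ (a ∧ b))) = {q1, q2, q3, q5, q6}
q2 ∈ Sat(EF (b ∨ (a ∧ b))) = {q1, q2, q3, q5, q6}, so the formula holds at q2.

Yes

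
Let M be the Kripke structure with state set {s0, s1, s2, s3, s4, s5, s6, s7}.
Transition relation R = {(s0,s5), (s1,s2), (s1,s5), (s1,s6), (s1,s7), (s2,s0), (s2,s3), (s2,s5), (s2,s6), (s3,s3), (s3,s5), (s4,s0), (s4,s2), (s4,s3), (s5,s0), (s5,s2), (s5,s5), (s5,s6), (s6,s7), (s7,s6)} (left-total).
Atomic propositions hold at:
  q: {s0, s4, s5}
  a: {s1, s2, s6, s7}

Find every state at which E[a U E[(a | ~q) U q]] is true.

{s0, s1, s2, s3, s4, s5}

Sat(~q) = {s1, s2, s3, s6, s7}
Sat(a | ~q) = {s1, s2, s3, s6, s7}
E[(a | ~q) U q]: least fixpoint, start Z0 = Sat(q) = {s0, s4, s5}, add states in Sat(a | ~q) with some successor in Z. Z1 = {s0, s1, s2, s3, s4, s5}; fixed.
Sat(E[(a | ~q) U q]) = {s0, s1, s2, s3, s4, s5}
E[a U E[(a | ~q) U q]]: least fixpoint, start Z0 = Sat(E[(a | ~q) U q]) = {s0, s1, s2, s3, s4, s5}, add states in Sat(a) with some successor in Z. Already a fixed point.
Sat(E[a U E[(a | ~q) U q]]) = {s0, s1, s2, s3, s4, s5}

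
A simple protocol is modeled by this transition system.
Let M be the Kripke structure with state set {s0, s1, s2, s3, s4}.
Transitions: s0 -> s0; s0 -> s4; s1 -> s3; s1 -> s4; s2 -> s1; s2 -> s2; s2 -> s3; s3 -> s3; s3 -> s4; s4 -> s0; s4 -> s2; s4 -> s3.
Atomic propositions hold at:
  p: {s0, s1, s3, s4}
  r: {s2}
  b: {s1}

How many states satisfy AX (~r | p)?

Sat(~r) = {s0, s1, s3, s4}
Sat(~r | p) = {s0, s1, s3, s4}
Sat(AX (~r | p)) = {s : every successor in {s0, s1, s3, s4}} = {s0, s1, s3}
|Sat(AX (~r | p))| = |{s0, s1, s3}| = 3.

3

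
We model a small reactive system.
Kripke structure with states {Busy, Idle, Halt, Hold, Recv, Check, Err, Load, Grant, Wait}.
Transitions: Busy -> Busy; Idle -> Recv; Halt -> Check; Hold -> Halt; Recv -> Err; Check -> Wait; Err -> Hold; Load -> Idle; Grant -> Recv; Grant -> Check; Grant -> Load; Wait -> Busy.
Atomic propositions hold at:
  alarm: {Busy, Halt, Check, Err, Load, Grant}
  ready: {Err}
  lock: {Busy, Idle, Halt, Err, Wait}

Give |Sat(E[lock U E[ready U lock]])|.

5

E[ready U lock]: least fixpoint, start Z0 = Sat(lock) = {Busy, Idle, Halt, Err, Wait}, add states in Sat(ready) with some successor in Z. Already a fixed point.
Sat(E[ready U lock]) = {Busy, Idle, Halt, Err, Wait}
E[lock U E[ready U lock]]: least fixpoint, start Z0 = Sat(E[ready U lock]) = {Busy, Idle, Halt, Err, Wait}, add states in Sat(lock) with some successor in Z. Already a fixed point.
Sat(E[lock U E[ready U lock]]) = {Busy, Idle, Halt, Err, Wait}
|Sat(E[lock U E[ready U lock]])| = |{Busy, Idle, Halt, Err, Wait}| = 5.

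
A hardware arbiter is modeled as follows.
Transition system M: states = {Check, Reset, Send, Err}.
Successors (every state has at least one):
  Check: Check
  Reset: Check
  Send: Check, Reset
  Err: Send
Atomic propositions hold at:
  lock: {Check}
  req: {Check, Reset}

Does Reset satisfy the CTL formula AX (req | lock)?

Yes

Sat(req | lock) = {Check, Reset}
Sat(AX (req | lock)) = {s : every successor in {Check, Reset}} = {Check, Reset, Send}
Reset ∈ Sat(AX (req | lock)) = {Check, Reset, Send}, so the formula holds at Reset.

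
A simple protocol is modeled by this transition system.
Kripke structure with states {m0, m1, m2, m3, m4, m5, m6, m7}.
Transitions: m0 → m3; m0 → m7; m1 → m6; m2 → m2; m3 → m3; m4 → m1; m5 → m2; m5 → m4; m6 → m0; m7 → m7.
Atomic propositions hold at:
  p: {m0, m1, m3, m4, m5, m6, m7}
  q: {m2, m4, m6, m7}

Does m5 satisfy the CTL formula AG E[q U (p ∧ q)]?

Sat(p ∧ q) = {m4, m6, m7}
E[q U (p ∧ q)]: least fixpoint, start Z0 = Sat((p ∧ q)) = {m4, m6, m7}, add states in Sat(q) with some successor in Z. Already a fixed point.
Sat(E[q U (p ∧ q)]) = {m4, m6, m7}
AG E[q U (p ∧ q)]: greatest fixpoint, start Z0 = {m4, m6, m7}, keep only states in Sat with every successor in Z. Z1 = {m7}; fixed.
Sat(AG E[q U (p ∧ q)]) = {m7}
m5 ∉ Sat(AG E[q U (p ∧ q)]) = {m7}, so the formula does not hold at m5.

No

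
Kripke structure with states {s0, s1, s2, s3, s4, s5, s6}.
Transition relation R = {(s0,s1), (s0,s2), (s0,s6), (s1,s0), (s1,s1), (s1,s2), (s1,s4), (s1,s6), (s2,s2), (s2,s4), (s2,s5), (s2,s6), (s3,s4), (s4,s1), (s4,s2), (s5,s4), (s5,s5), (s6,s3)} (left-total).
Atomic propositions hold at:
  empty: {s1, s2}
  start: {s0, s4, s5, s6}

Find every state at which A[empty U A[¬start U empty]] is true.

Sat(¬start) = {s1, s2, s3}
A[¬start U empty]: least fixpoint, start Z0 = Sat(empty) = {s1, s2}, add states in Sat(¬start) with every successor in Z. Already a fixed point.
Sat(A[¬start U empty]) = {s1, s2}
A[empty U A[¬start U empty]]: least fixpoint, start Z0 = Sat(A[¬start U empty]) = {s1, s2}, add states in Sat(empty) with every successor in Z. Already a fixed point.
Sat(A[empty U A[¬start U empty]]) = {s1, s2}

{s1, s2}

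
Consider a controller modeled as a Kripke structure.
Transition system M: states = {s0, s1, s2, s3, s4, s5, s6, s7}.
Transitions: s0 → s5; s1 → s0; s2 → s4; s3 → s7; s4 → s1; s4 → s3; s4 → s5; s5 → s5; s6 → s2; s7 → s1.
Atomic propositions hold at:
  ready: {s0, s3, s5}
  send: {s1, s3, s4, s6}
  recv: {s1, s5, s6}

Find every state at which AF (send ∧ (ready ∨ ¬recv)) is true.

Sat(¬recv) = {s0, s2, s3, s4, s7}
Sat(ready ∨ ¬recv) = {s0, s2, s3, s4, s5, s7}
Sat(send ∧ (ready ∨ ¬recv)) = {s3, s4}
AF (send ∧ (ready ∨ ¬recv)): least fixpoint, start Z0 = {s3, s4}, add states with every successor in Z. Z1 = {s2, s3, s4}; Z2 = {s2, s3, s4, s6}; fixed.
Sat(AF (send ∧ (ready ∨ ¬recv))) = {s2, s3, s4, s6}

{s2, s3, s4, s6}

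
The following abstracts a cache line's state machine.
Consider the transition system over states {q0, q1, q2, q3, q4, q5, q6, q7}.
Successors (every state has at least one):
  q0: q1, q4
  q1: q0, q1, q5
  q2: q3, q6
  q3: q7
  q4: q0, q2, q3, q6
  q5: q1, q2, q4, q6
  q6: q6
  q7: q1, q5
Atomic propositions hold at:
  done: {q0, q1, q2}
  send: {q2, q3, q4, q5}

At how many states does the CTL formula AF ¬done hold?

Sat(¬done) = {q3, q4, q5, q6, q7}
AF ¬done: least fixpoint, start Z0 = {q3, q4, q5, q6, q7}, add states with every successor in Z. Z1 = {q2, q3, q4, q5, q6, q7}; fixed.
Sat(AF ¬done) = {q2, q3, q4, q5, q6, q7}
|Sat(AF ¬done)| = |{q2, q3, q4, q5, q6, q7}| = 6.

6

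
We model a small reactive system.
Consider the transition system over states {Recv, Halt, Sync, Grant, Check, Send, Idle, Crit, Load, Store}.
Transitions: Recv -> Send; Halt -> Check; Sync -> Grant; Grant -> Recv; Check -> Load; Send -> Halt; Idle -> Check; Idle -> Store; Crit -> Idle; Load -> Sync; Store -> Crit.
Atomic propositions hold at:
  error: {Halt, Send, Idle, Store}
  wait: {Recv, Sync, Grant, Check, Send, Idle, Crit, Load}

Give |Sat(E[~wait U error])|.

4

Sat(~wait) = {Halt, Store}
E[~wait U error]: least fixpoint, start Z0 = Sat(error) = {Halt, Send, Idle, Store}, add states in Sat(~wait) with some successor in Z. Already a fixed point.
Sat(E[~wait U error]) = {Halt, Send, Idle, Store}
|Sat(E[~wait U error])| = |{Halt, Send, Idle, Store}| = 4.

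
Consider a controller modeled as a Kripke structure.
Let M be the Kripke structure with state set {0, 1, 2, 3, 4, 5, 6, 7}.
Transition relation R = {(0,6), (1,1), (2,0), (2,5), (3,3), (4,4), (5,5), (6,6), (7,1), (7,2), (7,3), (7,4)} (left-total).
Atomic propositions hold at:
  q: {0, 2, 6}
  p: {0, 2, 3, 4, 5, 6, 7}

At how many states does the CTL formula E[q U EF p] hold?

EF p: least fixpoint, start Z0 = {0, 2, 3, 4, 5, 6, 7}, add states with some successor in Z. Already a fixed point.
Sat(EF p) = {0, 2, 3, 4, 5, 6, 7}
E[q U EF p]: least fixpoint, start Z0 = Sat(EF p) = {0, 2, 3, 4, 5, 6, 7}, add states in Sat(q) with some successor in Z. Already a fixed point.
Sat(E[q U EF p]) = {0, 2, 3, 4, 5, 6, 7}
|Sat(E[q U EF p])| = |{0, 2, 3, 4, 5, 6, 7}| = 7.

7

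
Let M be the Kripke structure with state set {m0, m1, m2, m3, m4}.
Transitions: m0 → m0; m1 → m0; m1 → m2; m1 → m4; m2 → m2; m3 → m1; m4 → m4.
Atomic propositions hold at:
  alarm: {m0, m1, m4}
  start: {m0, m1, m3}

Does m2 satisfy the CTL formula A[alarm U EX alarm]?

No

Sat(EX alarm) = {s : some successor in {m0, m1, m4}} = {m0, m1, m3, m4}
A[alarm U EX alarm]: least fixpoint, start Z0 = Sat(EX alarm) = {m0, m1, m3, m4}, add states in Sat(alarm) with every successor in Z. Already a fixed point.
Sat(A[alarm U EX alarm]) = {m0, m1, m3, m4}
m2 ∉ Sat(A[alarm U EX alarm]) = {m0, m1, m3, m4}, so the formula does not hold at m2.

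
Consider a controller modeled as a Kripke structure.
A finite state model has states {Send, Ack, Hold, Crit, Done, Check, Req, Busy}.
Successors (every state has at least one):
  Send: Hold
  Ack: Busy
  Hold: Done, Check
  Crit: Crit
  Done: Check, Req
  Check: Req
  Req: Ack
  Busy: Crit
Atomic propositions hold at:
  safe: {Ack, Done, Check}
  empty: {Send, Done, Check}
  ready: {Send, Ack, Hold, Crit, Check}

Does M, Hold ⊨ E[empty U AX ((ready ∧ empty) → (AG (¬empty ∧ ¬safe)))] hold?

Sat(ready ∧ empty) = {Send, Check}
Sat(¬empty) = {Ack, Hold, Crit, Req, Busy}
Sat(¬safe) = {Send, Hold, Crit, Req, Busy}
Sat(¬empty ∧ ¬safe) = {Hold, Crit, Req, Busy}
AG (¬empty ∧ ¬safe): greatest fixpoint, start Z0 = {Hold, Crit, Req, Busy}, keep only states in Sat with every successor in Z. Z1 = {Crit, Busy}; fixed.
Sat(AG (¬empty ∧ ¬safe)) = {Crit, Busy}
Sat((ready ∧ empty) → (AG (¬empty ∧ ¬safe))) = {Ack, Hold, Crit, Done, Req, Busy}
Sat(AX ((ready ∧ empty) → (AG (¬empty ∧ ¬safe)))) = {s : every successor in {Ack, Hold, Crit, Done, Req, Busy}} = {Send, Ack, Crit, Check, Req, Busy}
E[empty U AX ((ready ∧ empty) → (AG (¬empty ∧ ¬safe)))]: least fixpoint, start Z0 = Sat(AX ((ready ∧ empty) → (AG (¬empty ∧ ¬safe)))) = {Send, Ack, Crit, Check, Req, Busy}, add states in Sat(empty) with some successor in Z. Z1 = {Send, Ack, Crit, Done, Check, Req, Busy}; fixed.
Sat(E[empty U AX ((ready ∧ empty) → (AG (¬empty ∧ ¬safe)))]) = {Send, Ack, Crit, Done, Check, Req, Busy}
Hold ∉ Sat(E[empty U AX ((ready ∧ empty) → (AG (¬empty ∧ ¬safe)))]) = {Send, Ack, Crit, Done, Check, Req, Busy}, so the formula does not hold at Hold.

No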